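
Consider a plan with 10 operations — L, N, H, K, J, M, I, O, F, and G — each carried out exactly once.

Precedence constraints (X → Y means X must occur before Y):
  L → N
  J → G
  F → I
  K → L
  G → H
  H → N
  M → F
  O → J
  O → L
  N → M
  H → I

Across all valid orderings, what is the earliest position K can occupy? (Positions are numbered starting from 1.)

No constraint forces any other operation before K, so it can be placed first.

1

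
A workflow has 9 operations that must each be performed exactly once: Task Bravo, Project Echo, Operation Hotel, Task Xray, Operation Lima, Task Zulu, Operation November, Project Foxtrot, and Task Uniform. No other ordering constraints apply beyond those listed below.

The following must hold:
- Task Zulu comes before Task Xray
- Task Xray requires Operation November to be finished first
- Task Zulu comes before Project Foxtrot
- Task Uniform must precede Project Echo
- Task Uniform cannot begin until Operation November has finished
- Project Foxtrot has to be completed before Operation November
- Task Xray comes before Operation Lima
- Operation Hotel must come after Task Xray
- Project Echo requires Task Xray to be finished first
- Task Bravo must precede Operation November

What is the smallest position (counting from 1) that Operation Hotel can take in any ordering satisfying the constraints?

6

The operations that are forced before Operation Hotel, directly or transitively, are Task Bravo, Task Xray, Task Zulu, Operation November, Project Foxtrot. That's 5 operations.
With 5 mandatory predecessors, the earliest Operation Hotel can sit is position 5+1 = 6, and placing just those 5 first achieves it.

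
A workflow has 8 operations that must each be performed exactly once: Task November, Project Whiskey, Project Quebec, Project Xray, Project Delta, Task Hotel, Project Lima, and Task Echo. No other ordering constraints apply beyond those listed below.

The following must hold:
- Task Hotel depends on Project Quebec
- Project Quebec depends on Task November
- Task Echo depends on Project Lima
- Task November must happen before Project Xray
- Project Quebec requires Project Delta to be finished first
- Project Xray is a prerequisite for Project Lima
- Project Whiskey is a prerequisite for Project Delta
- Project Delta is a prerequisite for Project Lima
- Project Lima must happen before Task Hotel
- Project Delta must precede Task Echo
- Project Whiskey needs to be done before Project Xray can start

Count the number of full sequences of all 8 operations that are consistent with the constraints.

31

2 operations have no prerequisites (Task November, Project Whiskey), so any of them could come first.
Systematically extending each partial ordering one operation at a time and counting, there are 31 complete orderings.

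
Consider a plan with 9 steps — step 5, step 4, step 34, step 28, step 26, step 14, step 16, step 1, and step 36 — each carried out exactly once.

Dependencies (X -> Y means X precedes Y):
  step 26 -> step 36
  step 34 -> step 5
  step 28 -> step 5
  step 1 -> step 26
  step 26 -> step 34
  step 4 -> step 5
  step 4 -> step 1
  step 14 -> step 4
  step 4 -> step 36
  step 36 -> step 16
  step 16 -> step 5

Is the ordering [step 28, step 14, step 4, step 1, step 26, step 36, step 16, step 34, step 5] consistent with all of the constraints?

Yes

Every stated constraint is respected: step 28 sits at position 1, ahead of step 5 at position 9, and each of the other listed pairs likewise has the predecessor earlier in the sequence.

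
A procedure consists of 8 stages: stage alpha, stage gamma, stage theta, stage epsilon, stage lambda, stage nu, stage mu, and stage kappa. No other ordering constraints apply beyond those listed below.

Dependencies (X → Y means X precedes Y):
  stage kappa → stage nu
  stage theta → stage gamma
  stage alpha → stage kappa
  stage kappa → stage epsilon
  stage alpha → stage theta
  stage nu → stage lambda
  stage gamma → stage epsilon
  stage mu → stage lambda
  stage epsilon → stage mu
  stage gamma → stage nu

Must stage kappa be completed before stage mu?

Yes

Following the dependencies: stage kappa → stage epsilon → stage mu.
So stage kappa must precede stage mu in any valid ordering.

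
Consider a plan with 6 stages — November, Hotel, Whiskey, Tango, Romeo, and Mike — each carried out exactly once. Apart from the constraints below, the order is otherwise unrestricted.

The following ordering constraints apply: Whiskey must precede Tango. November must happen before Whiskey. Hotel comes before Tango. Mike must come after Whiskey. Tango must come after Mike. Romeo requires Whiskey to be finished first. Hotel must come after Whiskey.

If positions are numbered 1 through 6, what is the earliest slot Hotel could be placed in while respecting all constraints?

Every stage that must precede Hotel has to come before it. Tracing all chains that end at Hotel, those stages are: November, Whiskey — 2 in total.
So at minimum 2 stages come before Hotel, putting Hotel no earlier than position 3. That position is achievable by scheduling exactly those predecessors first.

3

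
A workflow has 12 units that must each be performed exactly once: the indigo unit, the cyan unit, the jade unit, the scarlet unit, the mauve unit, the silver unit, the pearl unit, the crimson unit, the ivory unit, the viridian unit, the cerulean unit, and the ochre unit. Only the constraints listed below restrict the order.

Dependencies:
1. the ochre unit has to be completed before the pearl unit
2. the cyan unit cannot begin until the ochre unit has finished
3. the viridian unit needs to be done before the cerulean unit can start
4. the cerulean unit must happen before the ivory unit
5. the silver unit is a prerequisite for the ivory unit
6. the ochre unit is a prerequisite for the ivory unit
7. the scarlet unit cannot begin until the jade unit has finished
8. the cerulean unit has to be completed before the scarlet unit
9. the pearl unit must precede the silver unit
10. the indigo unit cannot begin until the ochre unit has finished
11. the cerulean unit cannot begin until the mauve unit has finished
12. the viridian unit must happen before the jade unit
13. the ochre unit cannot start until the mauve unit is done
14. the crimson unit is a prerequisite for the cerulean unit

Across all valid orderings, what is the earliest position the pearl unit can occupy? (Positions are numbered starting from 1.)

The units that are forced before the pearl unit, directly or transitively, are the mauve unit, the ochre unit. That's 2 units.
With 2 mandatory predecessors, the earliest the pearl unit can sit is position 2+1 = 3, and placing just those 2 first achieves it.

3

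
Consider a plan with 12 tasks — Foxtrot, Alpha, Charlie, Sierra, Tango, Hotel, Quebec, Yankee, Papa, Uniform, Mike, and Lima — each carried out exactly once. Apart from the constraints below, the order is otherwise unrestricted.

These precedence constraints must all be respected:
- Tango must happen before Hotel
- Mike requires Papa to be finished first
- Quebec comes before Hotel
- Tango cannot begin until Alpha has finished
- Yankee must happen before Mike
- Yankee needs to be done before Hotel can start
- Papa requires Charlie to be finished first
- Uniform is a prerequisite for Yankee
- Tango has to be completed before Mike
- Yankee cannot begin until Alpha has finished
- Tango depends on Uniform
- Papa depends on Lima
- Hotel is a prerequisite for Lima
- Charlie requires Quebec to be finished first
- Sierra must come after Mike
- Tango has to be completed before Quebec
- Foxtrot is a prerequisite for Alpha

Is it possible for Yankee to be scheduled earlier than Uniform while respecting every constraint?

The constraints give a chain Uniform → Yankee, which forces Uniform before Yankee.
So no valid ordering can have Yankee before Uniform.

No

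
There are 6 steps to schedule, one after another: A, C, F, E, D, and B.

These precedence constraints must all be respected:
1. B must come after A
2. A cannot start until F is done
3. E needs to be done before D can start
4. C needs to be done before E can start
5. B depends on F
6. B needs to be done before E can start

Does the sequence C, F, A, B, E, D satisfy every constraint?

Going through the constraints one by one, each required predecessor appears earlier in the sequence than its dependent — e.g. C (position 1) is before E (position 5), as required.

Yes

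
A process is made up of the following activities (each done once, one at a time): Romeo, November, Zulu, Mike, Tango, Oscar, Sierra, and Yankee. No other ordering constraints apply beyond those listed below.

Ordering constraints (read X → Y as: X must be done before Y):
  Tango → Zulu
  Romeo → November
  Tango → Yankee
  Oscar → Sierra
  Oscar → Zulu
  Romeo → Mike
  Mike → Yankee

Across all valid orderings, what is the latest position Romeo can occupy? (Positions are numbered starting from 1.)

Every activity that must follow Romeo has to come after it. Tracing all chains starting from Romeo, those activities are: November, Mike, Yankee — 3 in total.
So at least 3 activities follow Romeo, putting Romeo no later than position 5. That position is achievable by scheduling everything else first.

5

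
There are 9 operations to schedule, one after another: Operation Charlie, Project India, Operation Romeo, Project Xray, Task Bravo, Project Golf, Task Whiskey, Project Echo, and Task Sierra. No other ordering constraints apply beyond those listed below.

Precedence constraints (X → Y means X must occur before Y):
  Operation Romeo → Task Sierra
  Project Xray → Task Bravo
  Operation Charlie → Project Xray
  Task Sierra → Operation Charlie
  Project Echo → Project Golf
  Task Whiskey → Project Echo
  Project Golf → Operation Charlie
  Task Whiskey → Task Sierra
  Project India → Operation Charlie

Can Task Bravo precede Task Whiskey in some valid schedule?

No

Following Task Whiskey → Task Sierra → Operation Charlie → Project Xray → Task Bravo, Task Whiskey must precede Task Bravo in every valid ordering.
So no valid ordering can have Task Bravo before Task Whiskey.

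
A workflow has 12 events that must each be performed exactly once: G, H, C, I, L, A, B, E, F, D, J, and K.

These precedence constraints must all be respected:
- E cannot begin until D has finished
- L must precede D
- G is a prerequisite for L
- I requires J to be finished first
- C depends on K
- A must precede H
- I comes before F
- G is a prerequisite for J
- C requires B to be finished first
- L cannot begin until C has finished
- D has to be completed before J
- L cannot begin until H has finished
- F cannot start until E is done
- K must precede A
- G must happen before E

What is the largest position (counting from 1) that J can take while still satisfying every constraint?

The events that are forced after J, directly or by a chain of constraints, are I, F. That's 2 events.
With 2 mandatory successors out of 12 events total, the latest slot for J is 12−2 = 10, and it's reachable by doing all non-successors before J.

10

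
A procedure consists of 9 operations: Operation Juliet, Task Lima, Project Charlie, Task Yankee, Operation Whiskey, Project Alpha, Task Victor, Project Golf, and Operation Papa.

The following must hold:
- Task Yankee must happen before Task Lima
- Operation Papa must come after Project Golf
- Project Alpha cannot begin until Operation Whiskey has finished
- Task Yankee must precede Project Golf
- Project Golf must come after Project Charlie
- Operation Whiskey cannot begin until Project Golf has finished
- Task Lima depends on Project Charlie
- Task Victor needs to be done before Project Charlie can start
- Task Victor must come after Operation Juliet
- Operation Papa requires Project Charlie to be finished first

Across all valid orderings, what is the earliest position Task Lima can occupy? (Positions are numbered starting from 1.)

5

The operations that are forced before Task Lima, directly or transitively, are Operation Juliet, Project Charlie, Task Yankee, Task Victor. That's 4 operations.
So at minimum 4 operations come before Task Lima, putting Task Lima no earlier than position 5. That position is achievable by scheduling exactly those predecessors first.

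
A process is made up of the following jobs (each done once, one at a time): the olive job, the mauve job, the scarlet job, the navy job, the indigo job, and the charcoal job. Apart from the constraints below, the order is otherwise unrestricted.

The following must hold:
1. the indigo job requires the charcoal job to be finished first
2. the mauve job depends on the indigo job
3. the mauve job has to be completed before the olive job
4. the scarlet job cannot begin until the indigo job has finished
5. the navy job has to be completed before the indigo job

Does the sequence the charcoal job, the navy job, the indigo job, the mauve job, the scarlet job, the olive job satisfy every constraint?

Checking each listed constraint against this order: for instance, the mauve job is in position 4 and the olive job in position 6, so that constraint holds — and the remaining constraints check out the same way.

Yes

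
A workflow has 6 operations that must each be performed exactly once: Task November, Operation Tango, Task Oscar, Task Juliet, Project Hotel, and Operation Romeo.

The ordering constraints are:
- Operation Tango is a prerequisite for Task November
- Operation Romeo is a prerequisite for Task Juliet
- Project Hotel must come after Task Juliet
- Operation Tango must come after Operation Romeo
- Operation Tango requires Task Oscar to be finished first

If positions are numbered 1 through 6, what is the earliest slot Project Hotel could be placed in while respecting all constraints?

3

Every operation that must precede Project Hotel has to come before it. Tracing all chains that end at Project Hotel, those operations are: Task Juliet, Operation Romeo — 2 in total.
With 2 mandatory predecessors, the earliest Project Hotel can sit is position 2+1 = 3, and placing just those 2 first achieves it.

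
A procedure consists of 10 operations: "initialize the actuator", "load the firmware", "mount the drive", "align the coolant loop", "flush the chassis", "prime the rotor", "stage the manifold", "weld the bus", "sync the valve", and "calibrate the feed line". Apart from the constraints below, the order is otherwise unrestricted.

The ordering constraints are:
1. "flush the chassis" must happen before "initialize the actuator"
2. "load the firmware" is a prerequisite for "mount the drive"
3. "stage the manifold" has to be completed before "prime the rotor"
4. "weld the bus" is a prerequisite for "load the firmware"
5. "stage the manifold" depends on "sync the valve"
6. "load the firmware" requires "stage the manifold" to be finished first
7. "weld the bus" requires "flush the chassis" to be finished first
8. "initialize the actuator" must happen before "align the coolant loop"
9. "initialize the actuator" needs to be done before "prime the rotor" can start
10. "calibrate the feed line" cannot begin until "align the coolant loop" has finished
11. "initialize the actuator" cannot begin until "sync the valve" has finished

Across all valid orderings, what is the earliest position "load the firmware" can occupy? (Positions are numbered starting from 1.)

5

Every operation that must precede "load the firmware" has to come before it. Tracing all chains that end at "load the firmware", those operations are: "flush the chassis", "stage the manifold", "weld the bus", "sync the valve" — 4 in total.
With 4 mandatory predecessors, the earliest "load the firmware" can sit is position 4+1 = 5, and placing just those 4 first achieves it.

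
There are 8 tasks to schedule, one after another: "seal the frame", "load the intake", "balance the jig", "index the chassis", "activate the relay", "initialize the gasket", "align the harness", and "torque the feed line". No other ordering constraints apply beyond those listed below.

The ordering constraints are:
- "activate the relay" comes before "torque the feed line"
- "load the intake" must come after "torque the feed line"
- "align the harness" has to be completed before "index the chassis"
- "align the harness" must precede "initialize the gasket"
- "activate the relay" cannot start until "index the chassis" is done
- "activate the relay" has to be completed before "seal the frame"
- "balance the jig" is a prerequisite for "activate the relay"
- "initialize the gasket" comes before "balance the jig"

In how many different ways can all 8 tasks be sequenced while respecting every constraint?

"align the harness" is the only task with nothing required before it, so every ordering starts there.
Counting all ways to extend the partial order to a total order gives 9.

9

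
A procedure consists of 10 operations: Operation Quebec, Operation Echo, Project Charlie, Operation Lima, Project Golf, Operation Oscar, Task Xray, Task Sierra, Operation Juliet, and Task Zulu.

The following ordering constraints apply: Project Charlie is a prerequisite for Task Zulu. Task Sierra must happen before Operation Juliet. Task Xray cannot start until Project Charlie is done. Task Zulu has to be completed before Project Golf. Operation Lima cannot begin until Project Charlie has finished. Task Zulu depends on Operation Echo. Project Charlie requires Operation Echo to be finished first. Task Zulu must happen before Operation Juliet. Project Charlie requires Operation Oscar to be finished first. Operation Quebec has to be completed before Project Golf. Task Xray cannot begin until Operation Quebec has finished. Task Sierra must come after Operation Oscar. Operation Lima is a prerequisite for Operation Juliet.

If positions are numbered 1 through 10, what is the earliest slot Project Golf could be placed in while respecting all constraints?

Every operation that must precede Project Golf has to come before it. Tracing all chains that end at Project Golf, those operations are: Operation Quebec, Operation Echo, Project Charlie, Operation Oscar, Task Zulu — 5 in total.
So at minimum 5 operations come before Project Golf, putting Project Golf no earlier than position 6. That position is achievable by scheduling exactly those predecessors first.

6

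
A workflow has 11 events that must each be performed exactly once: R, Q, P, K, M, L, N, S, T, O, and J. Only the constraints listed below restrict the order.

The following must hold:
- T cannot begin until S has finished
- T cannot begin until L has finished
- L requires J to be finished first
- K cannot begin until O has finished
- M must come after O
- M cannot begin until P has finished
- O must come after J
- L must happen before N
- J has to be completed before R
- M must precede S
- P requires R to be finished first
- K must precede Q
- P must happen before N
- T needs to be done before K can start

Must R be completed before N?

Chaining the stated constraints: R → P → N.
That forces R before N in every valid schedule.

Yes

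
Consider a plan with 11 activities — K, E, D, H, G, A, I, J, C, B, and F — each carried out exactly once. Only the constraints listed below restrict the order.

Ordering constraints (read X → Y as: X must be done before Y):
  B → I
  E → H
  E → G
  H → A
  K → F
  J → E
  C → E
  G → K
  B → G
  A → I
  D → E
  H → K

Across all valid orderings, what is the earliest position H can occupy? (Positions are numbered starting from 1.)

5

Working backwards through the constraints from H, its full set of required predecessors is E, D, J, C — 4 of them.
So at minimum 4 activities come before H, putting H no earlier than position 5. That position is achievable by scheduling exactly those predecessors first.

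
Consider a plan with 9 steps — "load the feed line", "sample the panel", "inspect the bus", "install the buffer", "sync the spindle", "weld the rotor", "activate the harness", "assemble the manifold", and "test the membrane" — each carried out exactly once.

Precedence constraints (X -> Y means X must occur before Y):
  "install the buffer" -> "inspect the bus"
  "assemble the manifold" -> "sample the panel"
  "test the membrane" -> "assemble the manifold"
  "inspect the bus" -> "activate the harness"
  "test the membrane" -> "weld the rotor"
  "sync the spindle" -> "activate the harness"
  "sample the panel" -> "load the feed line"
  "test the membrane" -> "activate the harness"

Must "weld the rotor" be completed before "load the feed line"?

Nothing in the constraints links "weld the rotor" and "load the feed line"; they are unordered relative to each other.
So "weld the rotor" can come before "load the feed line" or after — it is not forced.

No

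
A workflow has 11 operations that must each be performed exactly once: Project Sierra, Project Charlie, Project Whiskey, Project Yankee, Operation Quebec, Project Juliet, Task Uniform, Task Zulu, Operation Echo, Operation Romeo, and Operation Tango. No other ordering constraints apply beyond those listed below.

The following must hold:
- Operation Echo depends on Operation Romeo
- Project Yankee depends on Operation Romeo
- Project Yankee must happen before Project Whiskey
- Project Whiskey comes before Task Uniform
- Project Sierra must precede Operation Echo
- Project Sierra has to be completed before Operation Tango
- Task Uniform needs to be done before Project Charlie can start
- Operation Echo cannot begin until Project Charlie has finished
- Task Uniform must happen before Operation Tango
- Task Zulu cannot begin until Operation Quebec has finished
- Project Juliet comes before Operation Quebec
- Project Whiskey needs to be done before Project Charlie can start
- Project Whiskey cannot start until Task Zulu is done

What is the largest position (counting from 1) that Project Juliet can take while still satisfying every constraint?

4

Following every chain forward from Project Juliet, the operations that must come later are Project Charlie, Project Whiskey, Operation Quebec, Task Uniform, Task Zulu, Operation Echo, Operation Tango — 7 of them.
With 7 mandatory successors out of 11 operations total, the latest slot for Project Juliet is 11−7 = 4, and it's reachable by doing all non-successors before Project Juliet.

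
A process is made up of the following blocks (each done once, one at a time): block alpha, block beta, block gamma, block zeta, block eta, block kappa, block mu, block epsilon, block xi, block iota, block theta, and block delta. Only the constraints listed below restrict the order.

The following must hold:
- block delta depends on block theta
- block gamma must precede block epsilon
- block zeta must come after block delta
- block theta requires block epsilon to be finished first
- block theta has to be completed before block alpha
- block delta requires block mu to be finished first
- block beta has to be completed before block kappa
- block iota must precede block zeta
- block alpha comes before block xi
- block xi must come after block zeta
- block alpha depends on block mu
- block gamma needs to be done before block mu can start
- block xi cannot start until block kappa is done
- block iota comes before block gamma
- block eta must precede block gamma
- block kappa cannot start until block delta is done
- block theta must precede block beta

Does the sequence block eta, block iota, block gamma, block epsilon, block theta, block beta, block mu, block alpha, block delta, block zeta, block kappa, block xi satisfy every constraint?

Yes

Going through the constraints one by one, each required predecessor appears earlier in the sequence than its dependent — e.g. block iota (position 2) is before block zeta (position 10), as required.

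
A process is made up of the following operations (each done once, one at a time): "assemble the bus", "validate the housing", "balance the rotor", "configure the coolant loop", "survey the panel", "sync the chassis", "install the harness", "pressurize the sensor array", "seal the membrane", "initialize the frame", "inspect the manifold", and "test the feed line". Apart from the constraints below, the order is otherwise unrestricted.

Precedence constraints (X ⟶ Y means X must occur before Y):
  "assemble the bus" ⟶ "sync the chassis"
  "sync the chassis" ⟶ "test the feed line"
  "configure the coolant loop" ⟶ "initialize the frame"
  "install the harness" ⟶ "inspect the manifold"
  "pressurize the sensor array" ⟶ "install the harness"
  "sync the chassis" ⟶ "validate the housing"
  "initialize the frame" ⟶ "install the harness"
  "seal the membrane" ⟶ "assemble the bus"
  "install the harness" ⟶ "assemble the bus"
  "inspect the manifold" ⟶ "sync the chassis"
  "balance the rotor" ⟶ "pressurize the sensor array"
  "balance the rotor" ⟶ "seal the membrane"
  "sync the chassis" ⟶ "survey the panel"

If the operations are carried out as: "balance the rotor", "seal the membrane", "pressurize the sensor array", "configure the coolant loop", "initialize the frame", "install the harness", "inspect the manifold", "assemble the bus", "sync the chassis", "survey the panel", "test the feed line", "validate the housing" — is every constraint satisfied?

Checking each listed constraint against this order: for instance, "seal the membrane" is in position 2 and "assemble the bus" in position 8, so that constraint holds — and the remaining constraints check out the same way.

Yes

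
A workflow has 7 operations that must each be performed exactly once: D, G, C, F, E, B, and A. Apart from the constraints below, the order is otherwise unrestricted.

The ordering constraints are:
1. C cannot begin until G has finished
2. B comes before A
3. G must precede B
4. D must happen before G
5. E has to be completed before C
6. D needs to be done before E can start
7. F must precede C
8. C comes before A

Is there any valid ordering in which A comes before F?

No

The constraints give a chain F → C → A, which forces F before A.
Hence A can never be scheduled before F.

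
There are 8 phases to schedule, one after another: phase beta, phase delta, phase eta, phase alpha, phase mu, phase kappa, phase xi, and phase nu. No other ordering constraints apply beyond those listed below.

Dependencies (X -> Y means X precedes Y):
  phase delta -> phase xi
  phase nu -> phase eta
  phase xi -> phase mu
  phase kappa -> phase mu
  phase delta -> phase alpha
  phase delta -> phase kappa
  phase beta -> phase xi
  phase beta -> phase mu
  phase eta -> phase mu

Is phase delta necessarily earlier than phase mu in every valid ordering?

Yes

Following the dependencies: phase delta → phase kappa → phase mu.
Hence phase delta necessarily comes before phase mu.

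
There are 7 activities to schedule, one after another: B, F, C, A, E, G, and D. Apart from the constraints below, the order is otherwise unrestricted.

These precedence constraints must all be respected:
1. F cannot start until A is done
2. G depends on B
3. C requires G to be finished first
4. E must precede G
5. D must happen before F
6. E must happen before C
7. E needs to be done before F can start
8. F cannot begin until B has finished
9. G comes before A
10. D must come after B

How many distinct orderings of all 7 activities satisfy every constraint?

The activities with no prerequisites are B, E; any of them can be placed first.
Enumerating by repeatedly choosing an available activity (one whose prerequisites are all placed) gives 25 distinct complete orderings.

25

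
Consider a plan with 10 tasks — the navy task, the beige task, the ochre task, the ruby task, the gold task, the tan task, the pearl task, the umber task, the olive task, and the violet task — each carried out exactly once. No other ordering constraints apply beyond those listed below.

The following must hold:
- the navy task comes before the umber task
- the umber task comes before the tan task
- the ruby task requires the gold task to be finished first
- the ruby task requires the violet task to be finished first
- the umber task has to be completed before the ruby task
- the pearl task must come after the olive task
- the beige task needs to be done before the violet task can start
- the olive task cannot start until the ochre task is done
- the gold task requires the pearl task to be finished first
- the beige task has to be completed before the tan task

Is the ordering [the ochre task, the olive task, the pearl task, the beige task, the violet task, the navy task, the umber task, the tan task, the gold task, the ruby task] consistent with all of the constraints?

Every stated constraint is respected: the pearl task sits at position 3, ahead of the gold task at position 9, and each of the other listed pairs likewise has the predecessor earlier in the sequence.

Yes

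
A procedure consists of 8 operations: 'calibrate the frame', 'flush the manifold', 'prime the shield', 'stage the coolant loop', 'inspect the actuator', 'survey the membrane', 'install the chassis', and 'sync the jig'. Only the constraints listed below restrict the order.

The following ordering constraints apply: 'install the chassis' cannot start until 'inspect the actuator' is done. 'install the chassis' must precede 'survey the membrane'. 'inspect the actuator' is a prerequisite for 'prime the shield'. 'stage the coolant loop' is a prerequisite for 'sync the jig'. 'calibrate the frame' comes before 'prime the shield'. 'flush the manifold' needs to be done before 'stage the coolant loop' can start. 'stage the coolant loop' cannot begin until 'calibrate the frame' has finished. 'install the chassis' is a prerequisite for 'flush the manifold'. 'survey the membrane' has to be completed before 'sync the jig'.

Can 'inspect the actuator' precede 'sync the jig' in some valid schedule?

Yes

Every valid ordering already has 'inspect the actuator' before 'sync the jig' (the constraints require it), so in particular at least one does.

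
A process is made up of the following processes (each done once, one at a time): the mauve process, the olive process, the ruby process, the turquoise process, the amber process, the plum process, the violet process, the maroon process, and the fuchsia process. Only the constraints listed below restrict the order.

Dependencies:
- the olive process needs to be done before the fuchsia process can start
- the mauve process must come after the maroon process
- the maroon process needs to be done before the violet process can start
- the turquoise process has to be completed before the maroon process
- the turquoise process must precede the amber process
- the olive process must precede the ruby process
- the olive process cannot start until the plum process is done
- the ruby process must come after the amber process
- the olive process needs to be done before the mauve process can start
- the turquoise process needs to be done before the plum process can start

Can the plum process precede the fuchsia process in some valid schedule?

Every valid ordering already has the plum process before the fuchsia process (the constraints require it), so in particular at least one does.

Yes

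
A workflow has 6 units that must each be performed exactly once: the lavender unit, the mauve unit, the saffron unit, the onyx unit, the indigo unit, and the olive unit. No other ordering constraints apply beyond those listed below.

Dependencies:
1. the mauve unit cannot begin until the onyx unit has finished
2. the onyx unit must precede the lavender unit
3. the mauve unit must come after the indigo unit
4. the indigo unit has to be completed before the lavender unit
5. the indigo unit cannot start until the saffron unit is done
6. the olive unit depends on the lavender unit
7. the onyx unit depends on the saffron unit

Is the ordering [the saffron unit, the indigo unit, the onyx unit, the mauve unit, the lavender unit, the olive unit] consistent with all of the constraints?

Yes

Going through the constraints one by one, each required predecessor appears earlier in the sequence than its dependent — e.g. the indigo unit (position 2) is before the lavender unit (position 5), as required.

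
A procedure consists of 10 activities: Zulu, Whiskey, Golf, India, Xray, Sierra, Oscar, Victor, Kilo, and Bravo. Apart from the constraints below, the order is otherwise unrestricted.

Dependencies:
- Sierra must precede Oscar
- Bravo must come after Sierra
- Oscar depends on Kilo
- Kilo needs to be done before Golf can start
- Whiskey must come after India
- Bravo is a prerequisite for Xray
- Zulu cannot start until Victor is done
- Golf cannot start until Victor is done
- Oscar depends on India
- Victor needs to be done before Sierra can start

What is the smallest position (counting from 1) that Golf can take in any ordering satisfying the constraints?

The activities that are forced before Golf, directly or transitively, are Victor, Kilo. That's 2 activities.
So at minimum 2 activities come before Golf, putting Golf no earlier than position 3. That position is achievable by scheduling exactly those predecessors first.

3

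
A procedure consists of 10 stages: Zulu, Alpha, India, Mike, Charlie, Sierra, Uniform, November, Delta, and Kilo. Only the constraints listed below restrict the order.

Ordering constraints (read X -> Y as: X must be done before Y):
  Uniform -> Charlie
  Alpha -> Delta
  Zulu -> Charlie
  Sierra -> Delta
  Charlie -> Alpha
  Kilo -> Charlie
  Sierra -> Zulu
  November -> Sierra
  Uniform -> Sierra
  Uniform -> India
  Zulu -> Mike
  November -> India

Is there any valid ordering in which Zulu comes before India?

Nothing in the constraints forces India before Zulu — there is no chain from India to Zulu.
That means at least one valid schedule has Zulu before India.

Yes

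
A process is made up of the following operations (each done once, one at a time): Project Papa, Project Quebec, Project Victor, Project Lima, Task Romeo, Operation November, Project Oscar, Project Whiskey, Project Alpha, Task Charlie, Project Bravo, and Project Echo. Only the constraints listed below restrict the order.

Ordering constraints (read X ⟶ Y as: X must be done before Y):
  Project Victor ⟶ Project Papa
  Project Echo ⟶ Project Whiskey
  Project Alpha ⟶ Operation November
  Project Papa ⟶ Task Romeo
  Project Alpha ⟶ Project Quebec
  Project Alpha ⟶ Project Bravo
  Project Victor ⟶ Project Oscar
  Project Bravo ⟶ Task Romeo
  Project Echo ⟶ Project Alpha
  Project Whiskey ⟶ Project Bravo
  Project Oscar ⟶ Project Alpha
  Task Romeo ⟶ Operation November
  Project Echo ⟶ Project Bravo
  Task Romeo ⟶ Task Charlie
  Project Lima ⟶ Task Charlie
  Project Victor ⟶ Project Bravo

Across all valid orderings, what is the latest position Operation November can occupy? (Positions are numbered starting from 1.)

12

Nothing depends on Operation November, so it can be the final operation, position 12.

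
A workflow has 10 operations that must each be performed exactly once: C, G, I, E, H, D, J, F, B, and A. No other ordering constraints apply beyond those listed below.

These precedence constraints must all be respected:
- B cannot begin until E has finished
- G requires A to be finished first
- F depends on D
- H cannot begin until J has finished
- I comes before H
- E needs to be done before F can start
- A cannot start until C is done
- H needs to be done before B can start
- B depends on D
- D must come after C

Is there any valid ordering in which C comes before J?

Nothing in the constraints forces J before C — there is no chain from J to C.
That means at least one valid schedule has C before J.

Yes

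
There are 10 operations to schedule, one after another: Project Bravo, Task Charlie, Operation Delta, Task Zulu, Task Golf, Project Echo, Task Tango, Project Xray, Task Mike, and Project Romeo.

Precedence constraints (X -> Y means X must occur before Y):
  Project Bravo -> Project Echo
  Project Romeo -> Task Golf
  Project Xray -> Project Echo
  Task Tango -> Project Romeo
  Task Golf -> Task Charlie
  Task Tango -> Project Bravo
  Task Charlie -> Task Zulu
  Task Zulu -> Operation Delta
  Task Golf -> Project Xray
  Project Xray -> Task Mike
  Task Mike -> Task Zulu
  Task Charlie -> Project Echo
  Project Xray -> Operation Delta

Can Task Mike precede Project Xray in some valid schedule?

No

The constraints give a chain Project Xray → Task Mike, which forces Project Xray before Task Mike.
So no valid ordering can have Task Mike before Project Xray.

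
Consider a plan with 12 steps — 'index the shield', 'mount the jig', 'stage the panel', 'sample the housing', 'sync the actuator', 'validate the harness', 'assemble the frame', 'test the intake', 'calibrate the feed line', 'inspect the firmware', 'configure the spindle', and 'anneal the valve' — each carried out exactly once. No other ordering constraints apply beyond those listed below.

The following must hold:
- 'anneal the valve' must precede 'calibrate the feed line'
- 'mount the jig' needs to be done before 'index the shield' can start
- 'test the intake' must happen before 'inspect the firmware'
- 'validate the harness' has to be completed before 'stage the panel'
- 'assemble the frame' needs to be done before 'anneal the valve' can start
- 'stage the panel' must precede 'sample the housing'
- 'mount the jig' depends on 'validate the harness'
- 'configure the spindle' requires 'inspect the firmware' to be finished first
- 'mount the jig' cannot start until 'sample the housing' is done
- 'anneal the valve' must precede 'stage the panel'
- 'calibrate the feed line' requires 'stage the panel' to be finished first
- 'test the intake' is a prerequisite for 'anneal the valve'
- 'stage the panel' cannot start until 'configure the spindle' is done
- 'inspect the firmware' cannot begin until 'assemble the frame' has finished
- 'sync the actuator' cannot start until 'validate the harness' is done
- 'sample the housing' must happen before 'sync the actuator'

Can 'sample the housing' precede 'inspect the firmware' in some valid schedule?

No

Following 'inspect the firmware' → 'configure the spindle' → 'stage the panel' → 'sample the housing', 'inspect the firmware' must precede 'sample the housing' in every valid ordering.
Hence 'sample the housing' can never be scheduled before 'inspect the firmware'.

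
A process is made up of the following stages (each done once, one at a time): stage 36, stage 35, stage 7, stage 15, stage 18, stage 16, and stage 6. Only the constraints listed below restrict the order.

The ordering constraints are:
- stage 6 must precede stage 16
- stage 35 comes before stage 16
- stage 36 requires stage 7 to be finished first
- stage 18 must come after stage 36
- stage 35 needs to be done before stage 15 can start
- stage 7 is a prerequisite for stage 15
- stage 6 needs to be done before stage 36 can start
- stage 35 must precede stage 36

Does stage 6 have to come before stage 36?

Yes

Chaining the stated constraints: stage 6 → stage 36.
Hence stage 6 necessarily comes before stage 36.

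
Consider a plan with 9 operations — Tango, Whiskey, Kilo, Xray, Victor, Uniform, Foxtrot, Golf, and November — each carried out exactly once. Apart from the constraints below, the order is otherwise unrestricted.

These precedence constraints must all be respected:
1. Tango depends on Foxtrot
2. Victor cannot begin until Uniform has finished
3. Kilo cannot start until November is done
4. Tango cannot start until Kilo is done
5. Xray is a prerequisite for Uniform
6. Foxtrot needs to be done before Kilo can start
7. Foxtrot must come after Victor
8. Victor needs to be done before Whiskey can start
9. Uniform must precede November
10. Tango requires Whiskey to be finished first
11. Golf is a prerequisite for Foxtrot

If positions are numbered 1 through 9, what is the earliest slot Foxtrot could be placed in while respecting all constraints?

The operations that are forced before Foxtrot, directly or transitively, are Xray, Victor, Uniform, Golf. That's 4 operations.
With 4 mandatory predecessors, the earliest Foxtrot can sit is position 4+1 = 5, and placing just those 4 first achieves it.

5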